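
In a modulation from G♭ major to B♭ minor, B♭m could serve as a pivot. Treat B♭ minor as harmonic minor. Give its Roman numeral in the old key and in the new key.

iii in G♭ major; i in B♭ minor

The scale of G♭ major is G♭ A♭ B♭ C♭ D♭ E♭ F; B♭ is degree 3, and the triad built there (B♭-D♭-F) is minor, so it is iii.
The scale of B♭ minor (harmonic minor) is B♭ C D♭ E♭ F G♭ A; B♭ is degree 1, and the triad built there (B♭-D♭-F) is minor, so it is i.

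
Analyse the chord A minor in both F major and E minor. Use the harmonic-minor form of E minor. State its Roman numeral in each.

The scale of F major is F G A B♭ C D E; A is degree 3, and the triad built there (A-C-E) is minor, so it is iii.
The scale of E minor (harmonic minor) is E F♯ G A B C D♯; A is degree 4, and the triad built there (A-C-E) is minor, so it is iv.

iii in F major; iv in E minor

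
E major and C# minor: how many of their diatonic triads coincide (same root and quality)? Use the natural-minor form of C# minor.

Diatonic triads of E major: E (I), F#m (ii), G#m (iii), A (IV), B (V), C#m (vi), D#dim (vii°).
Diatonic triads of C# minor (natural minor): C#m (i), D#dim (ii°), E (III), F#m (iv), G#m (v), A (VI), B (VII).
Matching root and quality in both lists: E, F#m, G#m, A, B, C#m, D#dim.
That gives 7 common triads.

7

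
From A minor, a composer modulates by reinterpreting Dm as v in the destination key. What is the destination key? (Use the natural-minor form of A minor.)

The numeral v denotes a minor triad on scale degree 5. With D on degree 5, the tonic of the new key is G.
Degree 5 carries a minor triad in natural-minor keys, so the destination is G minor.
Check: the diatonic triads of G minor (natural minor) are Gm (i), Adim (ii°), Bb (III), Cm (iv), Dm (v), Eb (VI), F (VII) — Dm is indeed v.

G minor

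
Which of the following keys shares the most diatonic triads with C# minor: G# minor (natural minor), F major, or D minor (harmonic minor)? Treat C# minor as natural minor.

G# minor

Triads of C# minor (natural minor): C#m (i), D#dim (ii°), E (III), F#m (iv), G#m (v), A (VI), B (VII).
G# minor (natural minor) shares 4: C#m, E, G#m, B.
F major shares 0: none.
D minor (harmonic minor) shares 1: A.
The most common triads (4) are shared with G# minor.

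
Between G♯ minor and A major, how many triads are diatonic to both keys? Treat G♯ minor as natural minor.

2

Diatonic triads of G♯ minor (natural minor): G♯m (i), A♯dim (ii°), B (III), C♯m (iv), D♯m (v), E (VI), F♯ (VII).
Diatonic triads of A major: A (I), Bm (ii), C♯m (iii), D (IV), E (V), F♯m (vi), G♯dim (vii°).
Matching root and quality in both lists: C♯m, E.
That gives 2 common triads.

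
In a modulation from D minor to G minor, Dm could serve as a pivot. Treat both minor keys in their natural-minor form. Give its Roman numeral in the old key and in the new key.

The scale of D minor (natural minor) is D E F G A Bb C; D is degree 1, and the triad built there (D-F-A) is minor, so it is i.
The scale of G minor (natural minor) is G A Bb C D Eb F; D is degree 5, and the triad built there (D-F-A) is minor, so it is v.

i in D minor; v in G minor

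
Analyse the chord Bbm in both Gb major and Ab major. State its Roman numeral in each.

iii in Gb major; ii in Ab major

The scale of Gb major is Gb Ab Bb Cb Db Eb F; Bb is degree 3, and the triad built there (Bb-Db-F) is minor, so it is iii.
The scale of Ab major is Ab Bb C Db Eb F G; Bb is degree 2, and the triad built there (Bb-Db-F) is minor, so it is ii.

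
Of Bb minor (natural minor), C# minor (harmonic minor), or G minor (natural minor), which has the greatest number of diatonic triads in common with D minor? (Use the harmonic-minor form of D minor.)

G minor

Triads of D minor (harmonic minor): D minor (i), E diminished (ii°), F augmented (III+), G minor (iv), A major (V), Bb major (VI), C# diminished (vii°).
Bb minor (natural minor) shares 0: none.
C# minor (harmonic minor) shares 1: A.
G minor (natural minor) shares 3: Dm, Gm, Bb.
The most common triads (3) are shared with G minor.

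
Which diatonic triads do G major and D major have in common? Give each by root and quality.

Triads in G major: G (I), Am (ii), Bm (iii), C (IV), D (V), Em (vi), F#dim (vii°).
Triads in D major: D (I), Em (ii), F#m (iii), G (IV), A (V), Bm (vi), C#dim (vii°).
Shared triads with their functions: G (I in G major, IV in D major); Bm (iii in G major, vi in D major); D (V in G major, I in D major); Em (vi in G major, ii in D major).

G, Bm, D, Em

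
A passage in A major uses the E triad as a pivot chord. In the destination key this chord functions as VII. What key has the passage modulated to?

F# minor

The numeral VII denotes a major triad on scale degree 7. With E on degree 7, the tonic of the new key is F#.
Degree 7 carries a major triad in natural-minor keys, so the destination is F# minor.
Check: the diatonic triads of F# minor (natural minor) are F#m (i), G#dim (ii°), A (III), Bm (iv), C#m (v), D (VI), E (VII) — E is indeed VII.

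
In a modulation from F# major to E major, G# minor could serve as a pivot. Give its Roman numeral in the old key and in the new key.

ii in F# major; iii in E major

The scale of F# major is F# G# A# B C# D# E#; G# is degree 2, and the triad built there (G#-B-D#) is minor, so it is ii.
The scale of E major is E F# G# A B C# D#; G# is degree 3, and the triad built there (G#-B-D#) is minor, so it is iii.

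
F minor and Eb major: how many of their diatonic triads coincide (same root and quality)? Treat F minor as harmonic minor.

Diatonic triads of F minor (harmonic minor): Fm (i), Gdim (ii°), Abaug (III+), Bbm (iv), C (V), Db (VI), Edim (vii°).
Diatonic triads of Eb major: Eb (I), Fm (ii), Gm (iii), Ab (IV), Bb (V), Cm (vi), Ddim (vii°).
Matching root and quality in both lists: Fm.
That gives 1 common triad.

1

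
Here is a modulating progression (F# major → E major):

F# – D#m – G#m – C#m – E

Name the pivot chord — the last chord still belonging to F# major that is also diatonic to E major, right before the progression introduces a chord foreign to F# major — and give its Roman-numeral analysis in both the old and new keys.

G#m — ii in F# major, iii in E major

Chords diatonic to F# major: F#, G#m, A#m, B, C#, D#m, E#dim.
Reading the progression, the first chord not in that set is C#m, so the modulation leaves F# major there.
The chord immediately before C#m is G#m, which is diatonic to both keys: ii in F# major and iii in E major.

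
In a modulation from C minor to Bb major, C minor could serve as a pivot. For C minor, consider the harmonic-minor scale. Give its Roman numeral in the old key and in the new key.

i in C minor; ii in Bb major

The scale of C minor (harmonic minor) is C D Eb F G Ab B; C is degree 1, and the triad built there (C-Eb-G) is minor, so it is i.
The scale of Bb major is Bb C D Eb F G A; C is degree 2, and the triad built there (C-Eb-G) is minor, so it is ii.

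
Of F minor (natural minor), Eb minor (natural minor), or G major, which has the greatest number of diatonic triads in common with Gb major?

Eb minor

Triads of Gb major: Gb (I), Abm (ii), Bbm (iii), Cb (IV), Db (V), Ebm (vi), Fdim (vii°).
F minor (natural minor) shares 2: Bbm, Db.
Eb minor (natural minor) shares 7: Gb, Abm, Bbm, Cb, Db, Ebm, Fdim.
G major shares 0: none.
The most common triads (7) are shared with Eb minor.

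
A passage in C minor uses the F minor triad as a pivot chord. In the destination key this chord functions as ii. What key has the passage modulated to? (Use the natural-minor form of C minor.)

Eb major

The numeral ii denotes a minor triad on scale degree 2. With F on degree 2, the tonic of the new key is Eb.
Degree 2 carries a minor triad in major keys, so the destination is Eb major.
Check: the diatonic triads of Eb major are Eb (I), Fm (ii), Gm (iii), Ab (IV), Bb (V), Cm (vi), Ddim (vii°) — F minor is indeed ii.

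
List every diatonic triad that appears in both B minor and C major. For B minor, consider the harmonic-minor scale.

Em, G

Triads in B minor (harmonic minor): Bm (i), C#dim (ii°), Daug (III+), Em (iv), F# (V), G (VI), A#dim (vii°).
Triads in C major: C (I), Dm (ii), Em (iii), F (IV), G (V), Am (vi), Bdim (vii°).
Shared triads with their functions: Em (iv in B minor, iii in C major); G (VI in B minor, V in C major).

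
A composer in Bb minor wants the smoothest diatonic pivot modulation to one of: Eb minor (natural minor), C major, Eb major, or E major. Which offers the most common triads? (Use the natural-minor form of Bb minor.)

Eb minor

Triads of Bb minor (natural minor): Bb minor (i), C diminished (ii°), Db major (III), Eb minor (iv), F minor (v), Gb major (VI), Ab major (VII).
Eb minor (natural minor) shares 4: Bbm, Db, Ebm, Gb.
C major shares 0: none.
Eb major shares 2: Fm, Ab.
E major shares 0: none.
The most common triads (4) are shared with Eb minor.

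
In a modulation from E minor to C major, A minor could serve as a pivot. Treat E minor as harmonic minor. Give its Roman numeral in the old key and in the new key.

iv in E minor; vi in C major

The scale of E minor (harmonic minor) is E F# G A B C D#; A is degree 4, and the triad built there (A-C-E) is minor, so it is iv.
The scale of C major is C D E F G A B; A is degree 6, and the triad built there (A-C-E) is minor, so it is vi.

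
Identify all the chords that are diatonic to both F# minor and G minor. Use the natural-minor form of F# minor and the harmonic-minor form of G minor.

Triads in F# minor (natural minor): F#m (i), G#dim (ii°), A (III), Bm (iv), C#m (v), D (VI), E (VII).
Triads in G minor (harmonic minor): Gm (i), Adim (ii°), Bbaug (III+), Cm (iv), D (V), Eb (VI), F#dim (vii°).
Shared triads with their functions: D (VI in F# minor, V in G minor).

D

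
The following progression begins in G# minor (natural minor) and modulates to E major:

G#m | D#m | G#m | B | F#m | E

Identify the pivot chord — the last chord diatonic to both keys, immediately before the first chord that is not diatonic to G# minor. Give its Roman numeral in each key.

B — III in G# minor, V in E major

Chords diatonic to G# minor: G#m, A#dim, B, C#m, D#m, E, F#.
Reading the progression, the first chord not in that set is F#m, so the modulation leaves G# minor there.
The chord immediately before F#m is B, which is diatonic to both keys: III in G# minor and V in E major.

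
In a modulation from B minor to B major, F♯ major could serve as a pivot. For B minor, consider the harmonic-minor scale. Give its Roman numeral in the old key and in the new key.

The scale of B minor (harmonic minor) is B C♯ D E F♯ G A♯; F♯ is degree 5, and the triad built there (F♯-A♯-C♯) is major, so it is V.
The scale of B major is B C♯ D♯ E F♯ G♯ A♯; F♯ is degree 5, and the triad built there (F♯-A♯-C♯) is major, so it is V.

V in B minor; V in B major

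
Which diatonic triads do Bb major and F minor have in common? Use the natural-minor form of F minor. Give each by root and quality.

Cm, Eb

Triads in Bb major: Bb (I), Cm (ii), Dm (iii), Eb (IV), F (V), Gm (vi), Adim (vii°).
Triads in F minor (natural minor): Fm (i), Gdim (ii°), Ab (III), Bbm (iv), Cm (v), Db (VI), Eb (VII).
Shared triads with their functions: Cm (ii in Bb major, v in F minor); Eb (IV in Bb major, VII in F minor).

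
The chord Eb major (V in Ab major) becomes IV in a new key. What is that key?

Bb major

The numeral IV denotes a major triad on scale degree 4. With Eb on degree 4, the tonic of the new key is Bb.
Degree 4 carries a major triad in major keys, so the destination is Bb major.
Check: the diatonic triads of Bb major are Bb (I), Cm (ii), Dm (iii), Eb (IV), F (V), Gm (vi), Adim (vii°) — Eb major is indeed IV.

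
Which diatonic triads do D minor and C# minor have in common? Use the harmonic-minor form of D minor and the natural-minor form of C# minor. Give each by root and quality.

A

Triads in D minor (harmonic minor): Dm (i), Edim (ii°), Faug (III+), Gm (iv), A (V), Bb (VI), C#dim (vii°).
Triads in C# minor (natural minor): C#m (i), D#dim (ii°), E (III), F#m (iv), G#m (v), A (VI), B (VII).
Shared triads with their functions: A (V in D minor, VI in C# minor).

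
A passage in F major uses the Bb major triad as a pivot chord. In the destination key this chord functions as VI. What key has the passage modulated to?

D minor

The numeral VI denotes a major triad on scale degree 6. With Bb on degree 6, the tonic of the new key is D.
Degree 6 carries a major triad in minor keys, so the destination is D minor.
Check: the diatonic triads of D minor (natural minor) are Dm (i), Edim (ii°), F (III), Gm (iv), Am (v), Bb (VI), C (VII) — Bb major is indeed VI.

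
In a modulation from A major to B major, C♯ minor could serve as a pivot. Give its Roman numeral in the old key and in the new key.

iii in A major; ii in B major

The scale of A major is A B C♯ D E F♯ G♯; C♯ is degree 3, and the triad built there (C♯-E-G♯) is minor, so it is iii.
The scale of B major is B C♯ D♯ E F♯ G♯ A♯; C♯ is degree 2, and the triad built there (C♯-E-G♯) is minor, so it is ii.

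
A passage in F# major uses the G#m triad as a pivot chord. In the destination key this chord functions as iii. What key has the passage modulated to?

E major

The numeral iii denotes a minor triad on scale degree 3. With G# on degree 3, the tonic of the new key is E.
Degree 3 carries a minor triad in major keys, so the destination is E major.
Check: the diatonic triads of E major are E (I), F#m (ii), G#m (iii), A (IV), B (V), C#m (vi), D#dim (vii°) — G#m is indeed iii.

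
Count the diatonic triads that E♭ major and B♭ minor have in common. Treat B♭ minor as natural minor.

2

Diatonic triads of E♭ major: E♭ major (I), F minor (ii), G minor (iii), A♭ major (IV), B♭ major (V), C minor (vi), D diminished (vii°).
Diatonic triads of B♭ minor (natural minor): B♭ minor (i), C diminished (ii°), D♭ major (III), E♭ minor (iv), F minor (v), G♭ major (VI), A♭ major (VII).
Matching root and quality in both lists: F minor, A♭ major.
That gives 2 common triads.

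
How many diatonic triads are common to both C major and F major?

Diatonic triads of C major: C (I), Dm (ii), Em (iii), F (IV), G (V), Am (vi), Bdim (vii°).
Diatonic triads of F major: F (I), Gm (ii), Am (iii), Bb (IV), C (V), Dm (vi), Edim (vii°).
Matching root and quality in both lists: C, Dm, F, Am.
That gives 4 common triads.

4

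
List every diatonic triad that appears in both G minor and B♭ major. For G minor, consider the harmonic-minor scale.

Gm, Adim, Cm, E♭

Triads in G minor (harmonic minor): Gm (i), Adim (ii°), B♭aug (III+), Cm (iv), D (V), E♭ (VI), F♯dim (vii°).
Triads in B♭ major: B♭ (I), Cm (ii), Dm (iii), E♭ (IV), F (V), Gm (vi), Adim (vii°).
Shared triads with their functions: Gm (i in G minor, vi in B♭ major); Adim (ii° in G minor, vii° in B♭ major); Cm (iv in G minor, ii in B♭ major); E♭ (VI in G minor, IV in B♭ major).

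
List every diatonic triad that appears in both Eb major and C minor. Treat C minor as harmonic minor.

Fm, Ab, Cm, Ddim

Triads in Eb major: Eb major (I), F minor (ii), G minor (iii), Ab major (IV), Bb major (V), C minor (vi), D diminished (vii°).
Triads in C minor (harmonic minor): C minor (i), D diminished (ii°), Eb augmented (III+), F minor (iv), G major (V), Ab major (VI), B diminished (vii°).
Shared triads with their functions: F minor (ii in Eb major, iv in C minor); Ab major (IV in Eb major, VI in C minor); C minor (vi in Eb major, i in C minor); D diminished (vii° in Eb major, ii° in C minor).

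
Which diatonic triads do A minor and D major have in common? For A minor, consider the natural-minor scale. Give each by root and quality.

Em, G

Triads in A minor (natural minor): A minor (i), B diminished (ii°), C major (III), D minor (iv), E minor (v), F major (VI), G major (VII).
Triads in D major: D major (I), E minor (ii), F# minor (iii), G major (IV), A major (V), B minor (vi), C# diminished (vii°).
Shared triads with their functions: E minor (v in A minor, ii in D major); G major (VII in A minor, IV in D major).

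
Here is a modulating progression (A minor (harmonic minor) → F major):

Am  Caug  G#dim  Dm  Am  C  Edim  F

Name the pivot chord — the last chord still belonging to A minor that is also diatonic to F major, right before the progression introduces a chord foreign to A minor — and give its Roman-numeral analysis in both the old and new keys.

Am — i in A minor, iii in F major

Chords diatonic to A minor: Am, Bdim, Caug, Dm, E, F, G#dim.
Reading the progression, the first chord not in that set is C, so the modulation leaves A minor there.
The chord immediately before C is Am, which is diatonic to both keys: i in A minor and iii in F major.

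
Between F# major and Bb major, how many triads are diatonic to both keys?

0

Diatonic triads of F# major: F# (I), G#m (ii), A#m (iii), B (IV), C# (V), D#m (vi), E#dim (vii°).
Diatonic triads of Bb major: Bb (I), Cm (ii), Dm (iii), Eb (IV), F (V), Gm (vi), Adim (vii°).
No triad has the same root and quality in both keys.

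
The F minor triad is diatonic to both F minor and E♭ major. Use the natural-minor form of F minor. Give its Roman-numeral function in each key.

The scale of F minor (natural minor) is F G A♭ B♭ C D♭ E♭; F is degree 1, and the triad built there (F-A♭-C) is minor, so it is i.
The scale of E♭ major is E♭ F G A♭ B♭ C D; F is degree 2, and the triad built there (F-A♭-C) is minor, so it is ii.

i in F minor; ii in E♭ major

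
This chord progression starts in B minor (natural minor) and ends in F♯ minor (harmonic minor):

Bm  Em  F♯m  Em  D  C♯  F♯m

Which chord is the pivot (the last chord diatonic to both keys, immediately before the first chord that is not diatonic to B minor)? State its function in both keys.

Chords diatonic to B minor: Bm, C♯dim, D, Em, F♯m, G, A.
Reading the progression, the first chord not in that set is C♯, so the modulation leaves B minor there.
The chord immediately before C♯ is D, which is diatonic to both keys: III in B minor and VI in F♯ minor.

D — III in B minor, VI in F♯ minor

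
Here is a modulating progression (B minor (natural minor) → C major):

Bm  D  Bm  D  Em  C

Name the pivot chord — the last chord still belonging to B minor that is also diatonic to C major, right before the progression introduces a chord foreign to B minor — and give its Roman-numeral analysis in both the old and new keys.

Em — iv in B minor, iii in C major

Chords diatonic to B minor: Bm, C#dim, D, Em, F#m, G, A.
Reading the progression, the first chord not in that set is C, so the modulation leaves B minor there.
The chord immediately before C is Em, which is diatonic to both keys: iv in B minor and iii in C major.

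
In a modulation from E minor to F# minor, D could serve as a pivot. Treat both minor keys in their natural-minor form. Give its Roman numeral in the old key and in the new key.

The scale of E minor (natural minor) is E F# G A B C D; D is degree 7, and the triad built there (D-F#-A) is major, so it is VII.
The scale of F# minor (natural minor) is F# G# A B C# D E; D is degree 6, and the triad built there (D-F#-A) is major, so it is VI.

VII in E minor; VI in F# minor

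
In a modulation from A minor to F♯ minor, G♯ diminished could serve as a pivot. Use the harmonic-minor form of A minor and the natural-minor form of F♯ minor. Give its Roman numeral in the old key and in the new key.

The scale of A minor (harmonic minor) is A B C D E F G♯; G♯ is degree 7, and the triad built there (G♯-B-D) is diminished, so it is vii°.
The scale of F♯ minor (natural minor) is F♯ G♯ A B C♯ D E; G♯ is degree 2, and the triad built there (G♯-B-D) is diminished, so it is ii°.

vii° in A minor; ii° in F♯ minor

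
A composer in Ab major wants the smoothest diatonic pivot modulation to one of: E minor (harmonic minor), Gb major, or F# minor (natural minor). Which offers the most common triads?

Triads of Ab major: Ab major (I), Bb minor (ii), C minor (iii), Db major (IV), Eb major (V), F minor (vi), G diminished (vii°).
E minor (harmonic minor) shares 0: none.
Gb major shares 2: Bbm, Db.
F# minor (natural minor) shares 0: none.
The most common triads (2) are shared with Gb major.

Gb major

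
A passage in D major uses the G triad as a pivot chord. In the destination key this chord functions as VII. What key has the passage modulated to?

A minor

The numeral VII denotes a major triad on scale degree 7. With G on degree 7, the tonic of the new key is A.
Degree 7 carries a major triad in natural-minor keys, so the destination is A minor.
Check: the diatonic triads of A minor (natural minor) are Am (i), Bdim (ii°), C (III), Dm (iv), Em (v), F (VI), G (VII) — G is indeed VII.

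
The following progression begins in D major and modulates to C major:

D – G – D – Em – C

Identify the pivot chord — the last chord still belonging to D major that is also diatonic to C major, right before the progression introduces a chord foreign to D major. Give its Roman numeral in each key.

Em — ii in D major, iii in C major

Chords diatonic to D major: D, Em, F#m, G, A, Bm, C#dim.
Reading the progression, the first chord not in that set is C, so the modulation leaves D major there.
The chord immediately before C is Em, which is diatonic to both keys: ii in D major and iii in C major.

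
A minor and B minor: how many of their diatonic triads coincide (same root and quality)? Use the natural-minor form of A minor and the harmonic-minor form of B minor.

Diatonic triads of A minor (natural minor): Am (i), Bdim (ii°), C (III), Dm (iv), Em (v), F (VI), G (VII).
Diatonic triads of B minor (harmonic minor): Bm (i), C♯dim (ii°), Daug (III+), Em (iv), F♯ (V), G (VI), A♯dim (vii°).
Matching root and quality in both lists: Em, G.
That gives 2 common triads.

2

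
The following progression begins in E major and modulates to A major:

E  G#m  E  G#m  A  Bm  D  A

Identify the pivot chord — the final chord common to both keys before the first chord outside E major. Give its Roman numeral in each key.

Chords diatonic to E major: E, F#m, G#m, A, B, C#m, D#dim.
Reading the progression, the first chord not in that set is Bm, so the modulation leaves E major there.
The chord immediately before Bm is A, which is diatonic to both keys: IV in E major and I in A major.

A — IV in E major, I in A major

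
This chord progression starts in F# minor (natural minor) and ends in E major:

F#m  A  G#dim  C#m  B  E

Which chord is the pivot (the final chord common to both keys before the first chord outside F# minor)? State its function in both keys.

C#m — v in F# minor, vi in E major

Chords diatonic to F# minor: F#m, G#dim, A, Bm, C#m, D, E.
Reading the progression, the first chord not in that set is B, so the modulation leaves F# minor there.
The chord immediately before B is C#m, which is diatonic to both keys: v in F# minor and vi in E major.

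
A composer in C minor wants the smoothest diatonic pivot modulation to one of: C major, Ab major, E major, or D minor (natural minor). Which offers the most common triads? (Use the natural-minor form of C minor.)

Triads of C minor (natural minor): Cm (i), Ddim (ii°), Eb (III), Fm (iv), Gm (v), Ab (VI), Bb (VII).
C major shares 0: none.
Ab major shares 4: Cm, Eb, Fm, Ab.
E major shares 0: none.
D minor (natural minor) shares 2: Gm, Bb.
The most common triads (4) are shared with Ab major.

Ab major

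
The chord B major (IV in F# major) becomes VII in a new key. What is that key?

C# minor

The numeral VII denotes a major triad on scale degree 7. With B on degree 7, the tonic of the new key is C#.
Degree 7 carries a major triad in natural-minor keys, so the destination is C# minor.
Check: the diatonic triads of C# minor (natural minor) are C#m (i), D#dim (ii°), E (III), F#m (iv), G#m (v), A (VI), B (VII) — B major is indeed VII.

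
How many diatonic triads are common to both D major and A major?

4

Diatonic triads of D major: D (I), Em (ii), F♯m (iii), G (IV), A (V), Bm (vi), C♯dim (vii°).
Diatonic triads of A major: A (I), Bm (ii), C♯m (iii), D (IV), E (V), F♯m (vi), G♯dim (vii°).
Matching root and quality in both lists: D, F♯m, A, Bm.
That gives 4 common triads.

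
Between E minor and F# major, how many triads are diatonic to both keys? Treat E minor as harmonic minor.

1

Diatonic triads of E minor (harmonic minor): Em (i), F#dim (ii°), Gaug (III+), Am (iv), B (V), C (VI), D#dim (vii°).
Diatonic triads of F# major: F# (I), G#m (ii), A#m (iii), B (IV), C# (V), D#m (vi), E#dim (vii°).
Matching root and quality in both lists: B.
That gives 1 common triad.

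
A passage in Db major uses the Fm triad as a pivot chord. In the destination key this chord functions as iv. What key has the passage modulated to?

The numeral iv denotes a minor triad on scale degree 4. With F on degree 4, the tonic of the new key is C.
Degree 4 carries a minor triad in minor keys, so the destination is C minor.
Check: the diatonic triads of C minor (natural minor) are Cm (i), Ddim (ii°), Eb (III), Fm (iv), Gm (v), Ab (VI), Bb (VII) — Fm is indeed iv.

C minor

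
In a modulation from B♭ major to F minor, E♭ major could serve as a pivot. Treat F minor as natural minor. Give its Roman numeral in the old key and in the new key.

The scale of B♭ major is B♭ C D E♭ F G A; E♭ is degree 4, and the triad built there (E♭-G-B♭) is major, so it is IV.
The scale of F minor (natural minor) is F G A♭ B♭ C D♭ E♭; E♭ is degree 7, and the triad built there (E♭-G-B♭) is major, so it is VII.

IV in B♭ major; VII in F minor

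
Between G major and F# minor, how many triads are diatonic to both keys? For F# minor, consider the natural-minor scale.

Diatonic triads of G major: G major (I), A minor (ii), B minor (iii), C major (IV), D major (V), E minor (vi), F# diminished (vii°).
Diatonic triads of F# minor (natural minor): F# minor (i), G# diminished (ii°), A major (III), B minor (iv), C# minor (v), D major (VI), E major (VII).
Matching root and quality in both lists: B minor, D major.
That gives 2 common triads.

2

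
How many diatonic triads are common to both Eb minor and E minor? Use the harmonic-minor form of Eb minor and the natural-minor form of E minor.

Diatonic triads of Eb minor (harmonic minor): Ebm (i), Fdim (ii°), Gbaug (III+), Abm (iv), Bb (V), Cb (VI), Ddim (vii°).
Diatonic triads of E minor (natural minor): Em (i), F#dim (ii°), G (III), Am (iv), Bm (v), C (VI), D (VII).
No triad has the same root and quality in both keys.

0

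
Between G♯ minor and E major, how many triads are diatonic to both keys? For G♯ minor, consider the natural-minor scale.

4

Diatonic triads of G♯ minor (natural minor): G♯ minor (i), A♯ diminished (ii°), B major (III), C♯ minor (iv), D♯ minor (v), E major (VI), F♯ major (VII).
Diatonic triads of E major: E major (I), F♯ minor (ii), G♯ minor (iii), A major (IV), B major (V), C♯ minor (vi), D♯ diminished (vii°).
Matching root and quality in both lists: G♯ minor, B major, C♯ minor, E major.
That gives 4 common triads.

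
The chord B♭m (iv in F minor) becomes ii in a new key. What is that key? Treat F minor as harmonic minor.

The numeral ii denotes a minor triad on scale degree 2. With B♭ on degree 2, the tonic of the new key is A♭.
Degree 2 carries a minor triad in major keys, so the destination is A♭ major.
Check: the diatonic triads of A♭ major are A♭ (I), B♭m (ii), Cm (iii), D♭ (IV), E♭ (V), Fm (vi), Gdim (vii°) — B♭m is indeed ii.

A♭ major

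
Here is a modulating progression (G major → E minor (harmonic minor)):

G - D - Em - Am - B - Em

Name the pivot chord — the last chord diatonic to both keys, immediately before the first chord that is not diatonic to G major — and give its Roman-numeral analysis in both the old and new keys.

Am — ii in G major, iv in E minor

Chords diatonic to G major: G, Am, Bm, C, D, Em, F♯dim.
Reading the progression, the first chord not in that set is B, so the modulation leaves G major there.
The chord immediately before B is Am, which is diatonic to both keys: ii in G major and iv in E minor.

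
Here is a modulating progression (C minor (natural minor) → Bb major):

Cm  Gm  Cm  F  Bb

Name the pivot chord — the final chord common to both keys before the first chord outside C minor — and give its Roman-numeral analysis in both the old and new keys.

Chords diatonic to C minor: Cm, Ddim, Eb, Fm, Gm, Ab, Bb.
Reading the progression, the first chord not in that set is F, so the modulation leaves C minor there.
The chord immediately before F is Cm, which is diatonic to both keys: i in C minor and ii in Bb major.

Cm — i in C minor, ii in Bb major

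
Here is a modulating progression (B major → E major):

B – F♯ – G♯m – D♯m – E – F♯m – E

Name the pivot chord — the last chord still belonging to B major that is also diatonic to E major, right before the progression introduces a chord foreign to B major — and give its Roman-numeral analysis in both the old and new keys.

E — IV in B major, I in E major

Chords diatonic to B major: B, C♯m, D♯m, E, F♯, G♯m, A♯dim.
Reading the progression, the first chord not in that set is F♯m, so the modulation leaves B major there.
The chord immediately before F♯m is E, which is diatonic to both keys: IV in B major and I in E major.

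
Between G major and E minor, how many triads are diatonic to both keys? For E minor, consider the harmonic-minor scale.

Diatonic triads of G major: G (I), Am (ii), Bm (iii), C (IV), D (V), Em (vi), F#dim (vii°).
Diatonic triads of E minor (harmonic minor): Em (i), F#dim (ii°), Gaug (III+), Am (iv), B (V), C (VI), D#dim (vii°).
Matching root and quality in both lists: Am, C, Em, F#dim.
That gives 4 common triads.

4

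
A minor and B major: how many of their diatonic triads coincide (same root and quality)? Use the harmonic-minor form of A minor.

1

Diatonic triads of A minor (harmonic minor): A minor (i), B diminished (ii°), C augmented (III+), D minor (iv), E major (V), F major (VI), G# diminished (vii°).
Diatonic triads of B major: B major (I), C# minor (ii), D# minor (iii), E major (IV), F# major (V), G# minor (vi), A# diminished (vii°).
Matching root and quality in both lists: E major.
That gives 1 common triad.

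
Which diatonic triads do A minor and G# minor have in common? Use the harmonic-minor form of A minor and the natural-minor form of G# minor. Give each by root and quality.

E

Triads in A minor (harmonic minor): A minor (i), B diminished (ii°), C augmented (III+), D minor (iv), E major (V), F major (VI), G# diminished (vii°).
Triads in G# minor (natural minor): G# minor (i), A# diminished (ii°), B major (III), C# minor (iv), D# minor (v), E major (VI), F# major (VII).
Shared triads with their functions: E major (V in A minor, VI in G# minor).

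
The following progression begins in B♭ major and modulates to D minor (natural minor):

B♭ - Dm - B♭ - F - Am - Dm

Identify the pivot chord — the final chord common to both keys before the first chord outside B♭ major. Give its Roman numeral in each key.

F — V in B♭ major, III in D minor

Chords diatonic to B♭ major: B♭, Cm, Dm, E♭, F, Gm, Adim.
Reading the progression, the first chord not in that set is Am, so the modulation leaves B♭ major there.
The chord immediately before Am is F, which is diatonic to both keys: V in B♭ major and III in D minor.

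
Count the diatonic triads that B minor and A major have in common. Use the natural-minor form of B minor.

Diatonic triads of B minor (natural minor): Bm (i), C#dim (ii°), D (III), Em (iv), F#m (v), G (VI), A (VII).
Diatonic triads of A major: A (I), Bm (ii), C#m (iii), D (IV), E (V), F#m (vi), G#dim (vii°).
Matching root and quality in both lists: Bm, D, F#m, A.
That gives 4 common triads.

4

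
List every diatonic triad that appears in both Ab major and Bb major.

Cm, Eb

Triads in Ab major: Ab major (I), Bb minor (ii), C minor (iii), Db major (IV), Eb major (V), F minor (vi), G diminished (vii°).
Triads in Bb major: Bb major (I), C minor (ii), D minor (iii), Eb major (IV), F major (V), G minor (vi), A diminished (vii°).
Shared triads with their functions: C minor (iii in Ab major, ii in Bb major); Eb major (V in Ab major, IV in Bb major).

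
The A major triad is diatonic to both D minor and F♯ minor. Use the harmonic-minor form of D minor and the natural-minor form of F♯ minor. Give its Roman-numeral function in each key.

The scale of D minor (harmonic minor) is D E F G A B♭ C♯; A is degree 5, and the triad built there (A-C♯-E) is major, so it is V.
The scale of F♯ minor (natural minor) is F♯ G♯ A B C♯ D E; A is degree 3, and the triad built there (A-C♯-E) is major, so it is III.

V in D minor; III in F♯ minor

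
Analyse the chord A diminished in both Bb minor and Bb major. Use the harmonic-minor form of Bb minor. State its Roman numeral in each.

The scale of Bb minor (harmonic minor) is Bb C Db Eb F Gb A; A is degree 7, and the triad built there (A-C-Eb) is diminished, so it is vii°.
The scale of Bb major is Bb C D Eb F G A; A is degree 7, and the triad built there (A-C-Eb) is diminished, so it is vii°.

vii° in Bb minor; vii° in Bb major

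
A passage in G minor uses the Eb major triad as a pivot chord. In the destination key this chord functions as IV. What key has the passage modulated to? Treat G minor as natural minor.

The numeral IV denotes a major triad on scale degree 4. With Eb on degree 4, the tonic of the new key is Bb.
Degree 4 carries a major triad in major keys, so the destination is Bb major.
Check: the diatonic triads of Bb major are Bb (I), Cm (ii), Dm (iii), Eb (IV), F (V), Gm (vi), Adim (vii°) — Eb major is indeed IV.

Bb major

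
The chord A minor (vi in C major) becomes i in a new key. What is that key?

A minor

The numeral i denotes a minor triad on scale degree 1. With A on degree 1, the tonic of the new key is A.
Degree 1 carries a minor triad in minor keys, so the destination is A minor.
Check: the diatonic triads of A minor (natural minor) are Am (i), Bdim (ii°), C (III), Dm (iv), Em (v), F (VI), G (VII) — A minor is indeed i.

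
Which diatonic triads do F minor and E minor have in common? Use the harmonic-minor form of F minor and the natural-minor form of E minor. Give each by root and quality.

Triads in F minor (harmonic minor): Fm (i), Gdim (ii°), Abaug (III+), Bbm (iv), C (V), Db (VI), Edim (vii°).
Triads in E minor (natural minor): Em (i), F#dim (ii°), G (III), Am (iv), Bm (v), C (VI), D (VII).
Shared triads with their functions: C (V in F minor, VI in E minor).

C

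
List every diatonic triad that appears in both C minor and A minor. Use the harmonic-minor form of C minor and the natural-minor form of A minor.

Triads in C minor (harmonic minor): Cm (i), Ddim (ii°), E♭aug (III+), Fm (iv), G (V), A♭ (VI), Bdim (vii°).
Triads in A minor (natural minor): Am (i), Bdim (ii°), C (III), Dm (iv), Em (v), F (VI), G (VII).
Shared triads with their functions: G (V in C minor, VII in A minor); Bdim (vii° in C minor, ii° in A minor).

G, Bdim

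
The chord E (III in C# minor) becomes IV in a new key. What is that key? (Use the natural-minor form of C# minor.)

B major

The numeral IV denotes a major triad on scale degree 4. With E on degree 4, the tonic of the new key is B.
Degree 4 carries a major triad in major keys, so the destination is B major.
Check: the diatonic triads of B major are B (I), C#m (ii), D#m (iii), E (IV), F# (V), G#m (vi), A#dim (vii°) — E is indeed IV.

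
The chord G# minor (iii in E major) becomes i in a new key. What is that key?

The numeral i denotes a minor triad on scale degree 1. With G# on degree 1, the tonic of the new key is G#.
Degree 1 carries a minor triad in minor keys, so the destination is G# minor.
Check: the diatonic triads of G# minor (natural minor) are G#m (i), A#dim (ii°), B (III), C#m (iv), D#m (v), E (VI), F# (VII) — G# minor is indeed i.

G# minor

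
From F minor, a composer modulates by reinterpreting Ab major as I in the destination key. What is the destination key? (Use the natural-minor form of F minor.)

The numeral I denotes a major triad on scale degree 1. With Ab on degree 1, the tonic of the new key is Ab.
Degree 1 carries a major triad in major keys, so the destination is Ab major.
Check: the diatonic triads of Ab major are Ab (I), Bbm (ii), Cm (iii), Db (IV), Eb (V), Fm (vi), Gdim (vii°) — Ab major is indeed I.

Ab major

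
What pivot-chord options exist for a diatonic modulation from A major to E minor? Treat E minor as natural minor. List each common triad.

Bm, D

Triads in A major: A major (I), B minor (ii), C# minor (iii), D major (IV), E major (V), F# minor (vi), G# diminished (vii°).
Triads in E minor (natural minor): E minor (i), F# diminished (ii°), G major (III), A minor (iv), B minor (v), C major (VI), D major (VII).
Shared triads with their functions: B minor (ii in A major, v in E minor); D major (IV in A major, VII in E minor).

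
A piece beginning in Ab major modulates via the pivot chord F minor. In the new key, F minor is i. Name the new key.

F minor

The numeral i denotes a minor triad on scale degree 1. With F on degree 1, the tonic of the new key is F.
Degree 1 carries a minor triad in minor keys, so the destination is F minor.
Check: the diatonic triads of F minor (natural minor) are Fm (i), Gdim (ii°), Ab (III), Bbm (iv), Cm (v), Db (VI), Eb (VII) — F minor is indeed i.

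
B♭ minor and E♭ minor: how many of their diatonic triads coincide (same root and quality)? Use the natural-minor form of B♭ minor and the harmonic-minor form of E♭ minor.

Diatonic triads of B♭ minor (natural minor): B♭m (i), Cdim (ii°), D♭ (III), E♭m (iv), Fm (v), G♭ (VI), A♭ (VII).
Diatonic triads of E♭ minor (harmonic minor): E♭m (i), Fdim (ii°), G♭aug (III+), A♭m (iv), B♭ (V), C♭ (VI), Ddim (vii°).
Matching root and quality in both lists: E♭m.
That gives 1 common triad.

1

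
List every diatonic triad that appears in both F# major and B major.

Triads in F# major: F# major (I), G# minor (ii), A# minor (iii), B major (IV), C# major (V), D# minor (vi), E# diminished (vii°).
Triads in B major: B major (I), C# minor (ii), D# minor (iii), E major (IV), F# major (V), G# minor (vi), A# diminished (vii°).
Shared triads with their functions: F# major (I in F# major, V in B major); G# minor (ii in F# major, vi in B major); B major (IV in F# major, I in B major); D# minor (vi in F# major, iii in B major).

F#, G#m, B, D#m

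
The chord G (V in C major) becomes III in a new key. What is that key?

E minor

The numeral III denotes a major triad on scale degree 3. With G on degree 3, the tonic of the new key is E.
Degree 3 carries a major triad in natural-minor keys, so the destination is E minor.
Check: the diatonic triads of E minor (natural minor) are Em (i), F#dim (ii°), G (III), Am (iv), Bm (v), C (VI), D (VII) — G is indeed III.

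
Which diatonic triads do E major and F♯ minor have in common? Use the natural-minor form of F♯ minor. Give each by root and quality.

E, F♯m, A, C♯m

Triads in E major: E (I), F♯m (ii), G♯m (iii), A (IV), B (V), C♯m (vi), D♯dim (vii°).
Triads in F♯ minor (natural minor): F♯m (i), G♯dim (ii°), A (III), Bm (iv), C♯m (v), D (VI), E (VII).
Shared triads with their functions: E (I in E major, VII in F♯ minor); F♯m (ii in E major, i in F♯ minor); A (IV in E major, III in F♯ minor); C♯m (vi in E major, v in F♯ minor).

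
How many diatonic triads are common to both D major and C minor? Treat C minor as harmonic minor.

1

Diatonic triads of D major: D (I), Em (ii), F#m (iii), G (IV), A (V), Bm (vi), C#dim (vii°).
Diatonic triads of C minor (harmonic minor): Cm (i), Ddim (ii°), Ebaug (III+), Fm (iv), G (V), Ab (VI), Bdim (vii°).
Matching root and quality in both lists: G.
That gives 1 common triad.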